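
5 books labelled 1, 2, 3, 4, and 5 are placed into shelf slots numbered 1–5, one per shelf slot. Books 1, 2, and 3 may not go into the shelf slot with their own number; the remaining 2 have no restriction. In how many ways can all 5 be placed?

Let Aᵢ (for i ∈ {1, 2, 3}) be the placements that put book i in its forbidden shelf slot. Any j of these fix j positions, leaving (5−j)! ways to fill the rest, and there are C(3,j) ways to pick which j.
By inclusion–exclusion, the number of valid placements is Σ_{j=0}^{3} (−1)^j C(3,j)·(5−j)!.
Computing: 120 − 72 + 18 − 2 = 64.

64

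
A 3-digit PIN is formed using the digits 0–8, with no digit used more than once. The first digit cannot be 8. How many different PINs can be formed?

The first digit has 9−1 = 8 choices (anything except 8).
The remaining 2 digits are filled from the other 8 symbols without repetition: 8 × 7 = 56.
Total: 8 × 56 = 448.

448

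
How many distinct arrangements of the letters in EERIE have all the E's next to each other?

Treat the 3 copies of E as a single block. The multiset to arrange is then {EEE, I, R}, 3 items in all.
All 3 items are distinct, so there are (3)! = 6 arrangements.

6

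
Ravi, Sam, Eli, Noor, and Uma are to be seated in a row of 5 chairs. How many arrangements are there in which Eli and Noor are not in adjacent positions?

72

There are 5! = 120 arrangements in all. If Eli and Noor are adjacent, merging them into one block gives 2·(4)! = 48 arrangements.
So 120 − 48 = 72 arrangements keep them apart.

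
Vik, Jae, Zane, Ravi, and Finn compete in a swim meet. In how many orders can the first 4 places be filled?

120

There are 5 choices for 1st place, 4 for 2nd, and so on down to 2 for position 4.
That gives 5 × 4 × 3 × 2 = 120.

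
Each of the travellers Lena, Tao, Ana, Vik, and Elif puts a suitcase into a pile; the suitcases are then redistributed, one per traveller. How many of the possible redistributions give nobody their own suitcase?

44

Let Aᵢ be the assignments in which traveller i gets their own suitcase. We want the size of the complement of A₁∪…∪A_5.
By inclusion–exclusion this is Σ_{j=0}^{5} (−1)^j C(5,j)·(5−j)!.
Computing: 120 − 120 + 60 − 20 + 5 − 1 = 44.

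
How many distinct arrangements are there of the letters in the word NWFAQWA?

NWFAQWA has 7 letters with A appearing twice and W appearing twice.
The number of distinct arrangements is 7!/(2!·2!) = 5040/4 = 1260.

1260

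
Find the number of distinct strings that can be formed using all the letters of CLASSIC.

1260

Letter multiplicities in CLASSIC: A×1, C×2, I×1, L×1, S×2.
The number of distinct arrangements is 7!/(2!·2!) = 5040/4 = 1260.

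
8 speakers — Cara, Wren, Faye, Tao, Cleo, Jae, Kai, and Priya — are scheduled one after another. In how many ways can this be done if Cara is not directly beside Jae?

Of the 8! = 40320 arrangements, those with Cara and Jae adjacent number 2 × 7! = 10080 (treat the pair as a block with 2 internal orders).
So 40320 − 10080 = 30240 arrangements keep them apart.

30240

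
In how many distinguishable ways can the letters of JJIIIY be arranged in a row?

60

JJIIIY has 6 letters with I appearing 3 times and J appearing twice.
So there are 6! / (3!·2!) = 60 distinguishable arrangements.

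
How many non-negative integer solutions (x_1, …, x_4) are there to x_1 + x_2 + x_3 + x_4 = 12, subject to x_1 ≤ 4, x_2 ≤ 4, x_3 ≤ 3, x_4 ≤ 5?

34

By stars and bars, unrestricted non-negative solutions to x_1+…+x_4 = 12 number C(12+3,3) = 455.
Subtract solutions that violate a single cap (substitute x_i' = x_i − (cap_i+1)): x_1 ≥ 5 gives C(10,3) = 120; x_2 ≥ 5 gives C(10,3) = 120; x_3 ≥ 4 gives C(11,3) = 165; x_4 ≥ 6 gives C(9,3) = 84. Together 489.
Add back pairs where two caps are both exceeded: 10 + 20 + 4 + 20 + 4 + 10 = 68.
By inclusion–exclusion the count is 455 − 489 + 68 = 34.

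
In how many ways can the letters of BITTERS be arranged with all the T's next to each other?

720

Treat the 2 copies of T as a single block. The multiset to arrange is then {TT, B, E, I, R, S}, 6 items in all.
All 6 items are distinct, so there are (6)! = 720 arrangements.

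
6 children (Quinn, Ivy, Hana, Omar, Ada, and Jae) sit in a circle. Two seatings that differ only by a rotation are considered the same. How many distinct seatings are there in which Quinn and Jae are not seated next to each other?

Without the restriction there are (5)! = 120 seatings.
Seatings with Quinn beside Jae: treat them as a block with 2 internal orders, giving 2 × (4)! = 48.
Subtracting, 120 − 48 = 72.

72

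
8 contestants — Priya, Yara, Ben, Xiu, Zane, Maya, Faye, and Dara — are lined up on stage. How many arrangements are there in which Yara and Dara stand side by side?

10080

Treat {Yara, Dara} as a single unit. There are 7 units to order, and the pair itself can be ordered 2 ways.
So the count is 2·(7)! = 10080.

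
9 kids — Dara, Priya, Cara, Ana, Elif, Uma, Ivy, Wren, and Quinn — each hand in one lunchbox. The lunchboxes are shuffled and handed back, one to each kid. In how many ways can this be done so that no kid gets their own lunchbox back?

Count assignments avoiding every fixed point. For any j of the 9 kids fixed to their own lunchbox, the other 9−j can be arranged in (9−j)! ways.
By inclusion–exclusion this is Σ_{j=0}^{9} (−1)^j C(9,j)·(9−j)!.
Computing: 362880 − 362880 + 181440 − 60480 + 15120 − 3024 + 504 − 72 + 9 − 1 = 133496.

133496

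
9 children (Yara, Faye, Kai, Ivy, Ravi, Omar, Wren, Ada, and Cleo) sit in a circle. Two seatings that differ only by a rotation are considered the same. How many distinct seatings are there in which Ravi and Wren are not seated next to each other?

Without the restriction there are (8)! = 40320 seatings.
Those with Ravi next to Wren: fuse the pair into one unit and seat 8 units around a circle — 2·(7)! = 10080.
Subtracting, 40320 − 10080 = 30240.

30240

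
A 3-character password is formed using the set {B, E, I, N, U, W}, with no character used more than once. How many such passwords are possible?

120

With no repetition, fill the 3 characters in order: 6 choices, then 5, down to 4.
That product is 6 × 5 × 4 = 120.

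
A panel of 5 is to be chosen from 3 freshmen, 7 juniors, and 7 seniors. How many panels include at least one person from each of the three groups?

3724

With no constraint there are C(17,5) = 6188 possible selections.
Subtract selections that omit an entire group: no freshmen → C(14,5) = 2002; no juniors → C(10,5) = 252; no seniors → C(10,5) = 252.
Add back selections omitting two groups (i.e. drawn from a single group): C(3,5) + C(7,5) + C(7,5) = 42.
By inclusion–exclusion: 6188 − 2506 + 42 = 3724.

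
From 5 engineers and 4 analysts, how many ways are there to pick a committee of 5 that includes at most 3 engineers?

105

Split by how many engineers are chosen (0 through 3).
Sum: C(5,0)·C(4,5) + C(5,1)·C(4,4) + C(5,2)·C(4,3) + C(5,3)·C(4,2) = 0 + 5 + 40 + 60 = 105.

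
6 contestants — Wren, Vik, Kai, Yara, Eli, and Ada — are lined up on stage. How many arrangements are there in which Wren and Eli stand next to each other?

240

Glue Wren and Eli into one block (2 internal orders), leaving 5 units to arrange in a row.
So the count is 2·(5)! = 240.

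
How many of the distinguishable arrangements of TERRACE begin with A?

Fix A in the first position and arrange the remaining 6 letters.
Those 6 letters have E appearing twice and R appearing twice, giving (6)!/(2!·2!) = 180.

180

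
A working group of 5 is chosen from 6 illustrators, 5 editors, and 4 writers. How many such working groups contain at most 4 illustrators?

2997

Split by how many illustrators are chosen (0 through 4).
Sum: C(6,0)·C(9,5) + C(6,1)·C(9,4) + C(6,2)·C(9,3) + C(6,3)·C(9,2) + C(6,4)·C(9,1) = 126 + 756 + 1260 + 720 + 135 = 2997.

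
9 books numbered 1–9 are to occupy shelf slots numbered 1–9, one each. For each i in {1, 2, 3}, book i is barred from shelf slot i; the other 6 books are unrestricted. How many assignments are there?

Let Aᵢ (for i ∈ {1, 2, 3}) be the placements that put book i in its forbidden shelf slot. Any j of these fix j positions, leaving (9−j)! ways to fill the rest, and there are C(3,j) ways to pick which j.
By inclusion–exclusion, the number of valid placements is Σ_{j=0}^{3} (−1)^j C(3,j)·(9−j)!.
Computing: 362880 − 120960 + 15120 − 720 = 256320.

256320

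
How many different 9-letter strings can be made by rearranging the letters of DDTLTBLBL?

7560

The 9 letters of DDTLTBLBL have repeats: B appearing twice, D appearing twice, L appearing 3 times, and T appearing twice.
The number of distinct arrangements is 9!/(3!·2!·2!·2!) = 362880/48 = 7560.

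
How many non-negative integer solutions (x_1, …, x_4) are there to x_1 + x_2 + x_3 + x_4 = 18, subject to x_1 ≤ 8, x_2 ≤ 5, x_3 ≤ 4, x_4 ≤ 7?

Ignoring the caps, the number of non-negative solutions to x_1+…+x_4 = 18 is C(21,3) = 1330.
Subtract solutions that violate a single cap (substitute x_i' = x_i − (cap_i+1)): x_1 ≥ 9 gives C(12,3) = 220; x_2 ≥ 6 gives C(15,3) = 455; x_3 ≥ 5 gives C(16,3) = 560; x_4 ≥ 8 gives C(13,3) = 286. Together 1521.
Add back pairs where two caps are both exceeded: 20 + 35 + 4 + 120 + 35 + 56 = 270.
By inclusion–exclusion the count is 1330 − 1521 + 270 = 79.

79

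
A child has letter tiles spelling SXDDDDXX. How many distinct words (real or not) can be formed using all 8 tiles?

280

Letter multiplicities in SXDDDDXX: D×4, S×1, X×3.
The number of distinct arrangements is 8!/(4!·3!) = 40320/144 = 280.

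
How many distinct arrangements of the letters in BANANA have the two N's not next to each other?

There are 6!/(3!·2!) = 60 arrangements of BANANA in total.
If the two N's are adjacent, glue them into one block, leaving 5 items to arrange: (5)!/(3!) = 20 ways.
Subtracting, 60 − 20 = 40 arrangements keep the N's apart.

40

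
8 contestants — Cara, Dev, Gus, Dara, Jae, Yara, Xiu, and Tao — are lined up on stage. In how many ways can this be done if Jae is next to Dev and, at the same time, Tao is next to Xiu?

2880

Treat {Jae,Dev} as one block (2 orders) and {Tao,Xiu} as another (2 orders).
That leaves 6 units to arrange: 2 × 2 × 6! = 4 × 720 = 2880.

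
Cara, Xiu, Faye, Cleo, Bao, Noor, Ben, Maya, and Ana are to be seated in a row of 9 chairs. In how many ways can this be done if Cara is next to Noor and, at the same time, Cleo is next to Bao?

20160

Treat {Cara,Noor} as one block (2 orders) and {Cleo,Bao} as another (2 orders).
That leaves 7 units to arrange: 2 × 2 × 7! = 4 × 5040 = 20160.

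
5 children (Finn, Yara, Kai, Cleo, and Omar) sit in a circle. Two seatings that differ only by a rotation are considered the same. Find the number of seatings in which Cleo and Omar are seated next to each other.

Glue Cleo and Omar into a block (2 internal orders). Seating 4 units around a circle gives (3)! arrangements.
So 2 × (3)! = 2 × 6 = 12.

12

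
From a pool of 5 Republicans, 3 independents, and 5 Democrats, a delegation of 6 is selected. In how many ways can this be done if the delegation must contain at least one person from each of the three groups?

1450

Unrestricted: C(13,6) = 1716 ways to pick any 6 of the 13.
Selections missing a whole group: no Republicans → C(8,6) = 28; no independents → C(10,6) = 210; no Democrats → C(8,6) = 28.
Add back selections omitting two groups (i.e. drawn from a single group): C(5,6) + C(3,6) + C(5,6) = 0.
By inclusion–exclusion: 1716 − 266 + 0 = 1450.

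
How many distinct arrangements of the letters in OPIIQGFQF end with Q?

10080

With the last slot taken by Q, it remains to arrange the other 8 letters (OPIIGFQF).
Those 8 letters have F appearing twice and I appearing twice, giving (8)!/(2!·2!) = 10080.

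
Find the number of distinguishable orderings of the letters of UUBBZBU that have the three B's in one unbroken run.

20

Treat the 3 copies of B as a single block. The multiset to arrange is then {BBB, U, U, U, Z}, 5 items in all.
That gives (5)!/(3!) = 20 arrangements.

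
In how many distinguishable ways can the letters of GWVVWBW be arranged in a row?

Letter multiplicities in GWVVWBW: B×1, G×1, V×2, W×3.
Dividing 7! = 5040 by 3!·2! = 12 for the repeated letters gives 420.

420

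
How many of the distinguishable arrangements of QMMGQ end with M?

Fix M in the last position and arrange the remaining 4 letters.
Those 4 letters have Q appearing twice, giving (4)!/(2!) = 12.

12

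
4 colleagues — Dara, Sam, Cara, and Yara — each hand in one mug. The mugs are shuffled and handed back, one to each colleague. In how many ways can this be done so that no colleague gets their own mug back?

9

This is the derangement count D_4: permutations of 4 items with no fixed point.
By inclusion–exclusion this is Σ_{j=0}^{4} (−1)^j C(4,j)·(4−j)!.
Computing: 24 − 24 + 12 − 4 + 1 = 9.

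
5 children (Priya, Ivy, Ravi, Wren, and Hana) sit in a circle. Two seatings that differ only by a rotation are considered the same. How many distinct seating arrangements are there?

Seat Priya anywhere (absorbing the rotational symmetry), then permute the other 4: (4)! = 24.

24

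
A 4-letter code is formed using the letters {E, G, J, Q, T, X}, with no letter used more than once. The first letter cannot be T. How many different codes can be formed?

300

The first letter has 6−1 = 5 choices (anything except T).
The remaining 3 letters are filled from the other 5 symbols without repetition: 5 × 4 × 3 = 60.
Total: 5 × 60 = 300.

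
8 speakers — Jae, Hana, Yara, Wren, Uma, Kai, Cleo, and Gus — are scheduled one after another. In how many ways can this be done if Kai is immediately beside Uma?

Glue Kai and Uma into one block (2 internal orders), leaving 7 units to arrange in a row.
That gives 2 × 7! = 2 × 5040 = 10080.

10080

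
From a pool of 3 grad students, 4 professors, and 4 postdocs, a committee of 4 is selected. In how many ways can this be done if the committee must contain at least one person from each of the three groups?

192

Unrestricted: C(11,4) = 330 ways to pick any 4 of the 11.
Selections missing a whole group: no grad students → C(8,4) = 70; no professors → C(7,4) = 35; no postdocs → C(7,4) = 35.
Add back selections omitting two groups (i.e. drawn from a single group): C(3,4) + C(4,4) + C(4,4) = 2.
By inclusion–exclusion: 330 − 140 + 2 = 192.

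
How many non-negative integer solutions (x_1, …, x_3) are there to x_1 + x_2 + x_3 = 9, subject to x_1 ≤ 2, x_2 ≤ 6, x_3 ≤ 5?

12

Ignoring the caps, the number of non-negative solutions to x_1+…+x_3 = 9 is C(11,2) = 55.
Subtract solutions that violate a single cap (substitute x_i' = x_i − (cap_i+1)): x_1 ≥ 3 gives C(8,2) = 28; x_2 ≥ 7 gives C(4,2) = 6; x_3 ≥ 6 gives C(5,2) = 10. Together 44.
Add back pairs where two caps are both exceeded: 0 + 1 + 0 = 1.
By inclusion–exclusion the count is 55 − 44 + 1 = 12.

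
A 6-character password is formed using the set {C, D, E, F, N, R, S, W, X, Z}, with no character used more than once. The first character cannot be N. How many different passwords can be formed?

136080

The first character has 10−1 = 9 choices (anything except N).
The remaining 5 characters are filled from the other 9 symbols without repetition: 9 × 8 × 7 × 6 × 5 = 15120.
Total: 9 × 15120 = 136080.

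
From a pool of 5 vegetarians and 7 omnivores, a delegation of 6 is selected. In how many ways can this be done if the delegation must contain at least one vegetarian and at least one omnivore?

Total 6-person selections from all 12: C(12,6) = 924.
Subtract selections that omit an entire group: no vegetarians → C(7,6) = 7; no omnivores → C(5,6) = 0.
Both groups omitted at once is impossible, so 924 − 7 = 917.

917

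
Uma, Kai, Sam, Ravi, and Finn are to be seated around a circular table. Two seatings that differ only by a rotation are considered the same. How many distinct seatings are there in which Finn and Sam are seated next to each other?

12

Glue Finn and Sam into a block (2 internal orders). Seating 4 units around a circle gives (3)! arrangements.
So 2 × (3)! = 2 × 6 = 12.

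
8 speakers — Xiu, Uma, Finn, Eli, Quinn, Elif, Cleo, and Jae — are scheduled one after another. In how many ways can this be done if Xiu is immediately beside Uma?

10080

Glue Xiu and Uma into one block (2 internal orders), leaving 7 units to arrange in a row.
So the count is 2·(7)! = 10080.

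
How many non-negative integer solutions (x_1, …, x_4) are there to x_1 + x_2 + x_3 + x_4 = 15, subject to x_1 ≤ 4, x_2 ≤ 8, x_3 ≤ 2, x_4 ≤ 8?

By stars and bars, unrestricted non-negative solutions to x_1+…+x_4 = 15 number C(15+3,3) = 816.
Subtract solutions that violate a single cap (substitute x_i' = x_i − (cap_i+1)): x_1 ≥ 5 gives C(13,3) = 286; x_2 ≥ 9 gives C(9,3) = 84; x_3 ≥ 3 gives C(15,3) = 455; x_4 ≥ 9 gives C(9,3) = 84. Together 909.
Add back pairs where two caps are both exceeded: 4 + 120 + 4 + 20 + 0 + 20 = 168.
By inclusion–exclusion the count is 816 − 909 + 168 = 75.

75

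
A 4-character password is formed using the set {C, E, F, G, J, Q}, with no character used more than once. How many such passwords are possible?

360

With no repetition, fill the 4 characters in order: 6 choices, then 5, down to 3.
That product is 6 × 5 × 4 × 3 = 360.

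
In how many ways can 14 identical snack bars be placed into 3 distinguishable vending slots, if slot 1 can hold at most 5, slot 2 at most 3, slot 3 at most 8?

6

Ignoring the caps, the number of non-negative solutions to x_1+…+x_3 = 14 is C(16,2) = 120.
Subtract solutions that violate a single cap (substitute x_i' = x_i − (cap_i+1)): x_1 ≥ 6 gives C(10,2) = 45; x_2 ≥ 4 gives C(12,2) = 66; x_3 ≥ 9 gives C(7,2) = 21. Together 132.
Add back pairs where two caps are both exceeded: 15 + 0 + 3 = 18.
By inclusion–exclusion the count is 120 − 132 + 18 = 6.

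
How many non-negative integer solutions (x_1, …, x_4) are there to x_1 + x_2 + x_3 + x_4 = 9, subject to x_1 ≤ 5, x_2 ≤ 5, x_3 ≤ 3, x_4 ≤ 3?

72

Without the upper bounds there are C(12,3) = 220 ways to split 9 among 4 variables.
Subtract solutions that violate a single cap (substitute x_i' = x_i − (cap_i+1)): x_1 ≥ 6 gives C(6,3) = 20; x_2 ≥ 6 gives C(6,3) = 20; x_3 ≥ 4 gives C(8,3) = 56; x_4 ≥ 4 gives C(8,3) = 56. Together 152.
Add back pairs where two caps are both exceeded: 0 + 0 + 0 + 0 + 0 + 4 = 4.
By inclusion–exclusion the count is 220 − 152 + 4 = 72.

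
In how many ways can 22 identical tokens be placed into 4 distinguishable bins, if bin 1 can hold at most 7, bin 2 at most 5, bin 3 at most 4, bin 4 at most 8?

By stars and bars, unrestricted non-negative solutions to x_1+…+x_4 = 22 number C(22+3,3) = 2300.
Subtract solutions that violate a single cap (substitute x_i' = x_i − (cap_i+1)): x_1 ≥ 8 gives C(17,3) = 680; x_2 ≥ 6 gives C(19,3) = 969; x_3 ≥ 5 gives C(20,3) = 1140; x_4 ≥ 9 gives C(16,3) = 560. Together 3349.
Add back pairs where two caps are both exceeded: 165 + 220 + 56 + 364 + 120 + 165 = 1090.
Subtract triples: 20 + 0 + 1 + 10 = 31.
By inclusion–exclusion the count is 2300 − 3349 + 1090 − 31 = 10.

10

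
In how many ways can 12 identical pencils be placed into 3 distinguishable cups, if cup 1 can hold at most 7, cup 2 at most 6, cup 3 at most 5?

27

Without the upper bounds there are C(14,2) = 91 ways to split 12 among 3 cups.
Subtract solutions that violate a single cap (substitute x_i' = x_i − (cap_i+1)): x_1 ≥ 8 gives C(6,2) = 15; x_2 ≥ 7 gives C(7,2) = 21; x_3 ≥ 6 gives C(8,2) = 28. Together 64.
No two caps can be exceeded simultaneously, so the pair terms are all 0.
By inclusion–exclusion the count is 91 − 64 + 0 = 27.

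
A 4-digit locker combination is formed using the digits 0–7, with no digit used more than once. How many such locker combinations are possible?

1680

With no repetition, fill the 4 digits in order: 8 choices, then 7, down to 5.
That product is 8 × 7 × 6 × 5 = 1680.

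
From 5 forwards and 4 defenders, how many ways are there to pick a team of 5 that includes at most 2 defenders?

Split by how many defenders are chosen (0 through 2).
Sum: C(4,0)·C(5,5) + C(4,1)·C(5,4) + C(4,2)·C(5,3) = 1 + 20 + 60 = 81.

81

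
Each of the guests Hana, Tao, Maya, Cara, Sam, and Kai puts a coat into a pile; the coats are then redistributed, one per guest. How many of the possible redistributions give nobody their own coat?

265

Let Aᵢ be the assignments in which guest i gets their own coat. We want the size of the complement of A₁∪…∪A_6.
By inclusion–exclusion this is Σ_{j=0}^{6} (−1)^j C(6,j)·(6−j)!.
Computing: 720 − 720 + 360 − 120 + 30 − 6 + 1 = 265.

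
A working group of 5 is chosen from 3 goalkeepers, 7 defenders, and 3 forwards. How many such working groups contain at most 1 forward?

882

Split by how many forwards are chosen (0 through 1).
Sum: C(3,0)·C(10,5) + C(3,1)·C(10,4) = 252 + 630 = 882.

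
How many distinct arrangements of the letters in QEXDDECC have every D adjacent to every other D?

Treat the 2 copies of D as a single block. The multiset to arrange is then {DD, C, C, E, E, Q, X}, 7 items in all.
That gives (7)!/(2!·2!) = 1260 arrangements.

1260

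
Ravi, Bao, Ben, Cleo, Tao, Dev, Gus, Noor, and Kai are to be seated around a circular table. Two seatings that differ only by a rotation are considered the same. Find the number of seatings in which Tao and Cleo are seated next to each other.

10080

Treat {Tao, Cleo} as one unit (2 internal orders) and seat the resulting 8 units around the table: (7)! circular arrangements.
So 2 × (7)! = 2 × 5040 = 10080.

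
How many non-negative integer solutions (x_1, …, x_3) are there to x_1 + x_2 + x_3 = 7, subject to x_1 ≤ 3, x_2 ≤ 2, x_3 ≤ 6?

11

Without the upper bounds there are C(9,2) = 36 ways to split 7 among 3 variables.
Subtract solutions that violate a single cap (substitute x_i' = x_i − (cap_i+1)): x_1 ≥ 4 gives C(5,2) = 10; x_2 ≥ 3 gives C(6,2) = 15; x_3 ≥ 7 gives C(2,2) = 1. Together 26.
Add back pairs where two caps are both exceeded: 1 + 0 + 0 = 1.
By inclusion–exclusion the count is 36 − 26 + 1 = 11.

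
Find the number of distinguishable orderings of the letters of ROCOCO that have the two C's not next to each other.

Total arrangements of ROCOCO: 6!/(3!·2!) = 60.
If the two C's are adjacent, glue them into one block, leaving 5 items to arrange: (5)!/(3!) = 20 ways.
Hence 60 − 20 = 40.

40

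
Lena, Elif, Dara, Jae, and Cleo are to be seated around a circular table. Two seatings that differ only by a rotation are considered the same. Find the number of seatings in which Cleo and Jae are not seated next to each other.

12

Without the restriction there are (4)! = 24 seatings.
Those with Cleo next to Jae: fuse the pair into one unit and seat 4 units around a circle — 2·(3)! = 12.
Subtracting, 24 − 12 = 12.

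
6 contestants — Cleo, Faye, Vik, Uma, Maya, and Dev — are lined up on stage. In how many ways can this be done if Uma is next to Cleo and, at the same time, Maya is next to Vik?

Treat {Uma,Cleo} as one block (2 orders) and {Maya,Vik} as another (2 orders).
That leaves 4 units to arrange: 2 × 2 × 4! = 4 × 24 = 96.

96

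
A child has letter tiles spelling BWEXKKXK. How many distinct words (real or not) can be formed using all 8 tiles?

3360

The 8 letters of BWEXKKXK have repeats: K appearing 3 times and X appearing twice.
Dividing 8! = 40320 by 3!·2! = 12 for the repeated letters gives 3360.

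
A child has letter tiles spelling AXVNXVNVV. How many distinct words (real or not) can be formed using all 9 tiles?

The 9 letters of AXVNXVNVV have repeats: N appearing twice, V appearing 4 times, and X appearing twice.
Dividing 9! = 362880 by 4!·2!·2! = 96 for the repeated letters gives 3780.

3780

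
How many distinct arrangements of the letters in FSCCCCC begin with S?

6

Fix S in the first position and arrange the remaining 6 letters.
Those 6 letters have C appearing 5 times, giving (6)!/(5!) = 6.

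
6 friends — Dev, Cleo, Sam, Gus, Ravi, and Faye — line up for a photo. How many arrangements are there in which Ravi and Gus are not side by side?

There are 6! = 720 arrangements in all. If Ravi and Gus are adjacent, merging them into one block gives 2·(5)! = 240 arrangements.
So 720 − 240 = 480 arrangements keep them apart.

480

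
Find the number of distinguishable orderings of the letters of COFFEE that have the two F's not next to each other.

There are 6!/(2!·2!) = 180 arrangements of COFFEE in total.
Arrangements with the F's together: treat FF as one letter, giving (5)!/(2!) = 60.
Subtracting, 180 − 60 = 120 arrangements keep the F's apart.

120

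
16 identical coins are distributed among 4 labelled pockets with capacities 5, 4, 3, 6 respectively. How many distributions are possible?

10

Ignoring the caps, the number of non-negative solutions to x_1+…+x_4 = 16 is C(19,3) = 969.
Subtract solutions that violate a single cap (substitute x_i' = x_i − (cap_i+1)): x_1 ≥ 6 gives C(13,3) = 286; x_2 ≥ 5 gives C(14,3) = 364; x_3 ≥ 4 gives C(15,3) = 455; x_4 ≥ 7 gives C(12,3) = 220. Together 1325.
Add back pairs where two caps are both exceeded: 56 + 84 + 20 + 120 + 35 + 56 = 371.
Subtract triples: 4 + 0 + 0 + 1 = 5.
By inclusion–exclusion the count is 969 − 1325 + 371 − 5 = 10.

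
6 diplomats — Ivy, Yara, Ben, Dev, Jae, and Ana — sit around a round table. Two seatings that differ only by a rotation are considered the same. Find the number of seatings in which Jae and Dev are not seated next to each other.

72

Without the restriction there are (5)! = 120 seatings.
Seatings with Jae beside Dev: treat them as a block with 2 internal orders, giving 2 × (4)! = 48.
Subtracting, 120 − 48 = 72.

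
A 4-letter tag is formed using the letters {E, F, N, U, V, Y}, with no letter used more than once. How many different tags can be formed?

360

Choose and order 4 of the 6 symbols: the first letter has 6 options, the next 5, then 4, 3.
6 × 5 × 4 × 3 = 360.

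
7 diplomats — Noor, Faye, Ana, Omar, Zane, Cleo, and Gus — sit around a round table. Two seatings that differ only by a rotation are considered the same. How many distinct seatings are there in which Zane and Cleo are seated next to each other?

Treat {Zane, Cleo} as one unit (2 internal orders) and seat the resulting 6 units around the table: (5)! circular arrangements.
So 2 × (5)! = 2 × 120 = 240.

240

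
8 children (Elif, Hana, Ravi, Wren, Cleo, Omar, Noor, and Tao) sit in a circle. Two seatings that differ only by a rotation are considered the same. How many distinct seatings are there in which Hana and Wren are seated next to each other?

Treat {Hana, Wren} as one unit (2 internal orders) and seat the resulting 7 units around the table: (6)! circular arrangements.
So 2 × (6)! = 2 × 720 = 1440.

1440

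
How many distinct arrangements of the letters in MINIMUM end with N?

With the last slot taken by N, it remains to arrange the other 6 letters (MIIMUM).
Those 6 letters have I appearing twice and M appearing 3 times, giving (6)!/(3!·2!) = 60.

60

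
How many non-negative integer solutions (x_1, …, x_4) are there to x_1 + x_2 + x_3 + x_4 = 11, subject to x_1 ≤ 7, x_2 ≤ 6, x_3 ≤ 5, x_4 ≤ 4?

170

Ignoring the caps, the number of non-negative solutions to x_1+…+x_4 = 11 is C(14,3) = 364.
Subtract solutions that violate a single cap (substitute x_i' = x_i − (cap_i+1)): x_1 ≥ 8 gives C(6,3) = 20; x_2 ≥ 7 gives C(7,3) = 35; x_3 ≥ 6 gives C(8,3) = 56; x_4 ≥ 5 gives C(9,3) = 84. Together 195.
Add back pairs where two caps are both exceeded: 0 + 0 + 0 + 0 + 0 + 1 = 1.
By inclusion–exclusion the count is 364 − 195 + 1 = 170.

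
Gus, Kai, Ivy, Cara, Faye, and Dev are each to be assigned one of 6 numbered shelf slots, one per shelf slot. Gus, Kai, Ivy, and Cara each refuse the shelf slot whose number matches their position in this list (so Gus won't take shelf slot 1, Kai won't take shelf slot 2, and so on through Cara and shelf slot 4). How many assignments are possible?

Let Aᵢ (for 1 ≤ i ≤ 4) be the placements that put person i in their forbidden shelf slot. Any j of these fix j positions, leaving (6−j)! ways to fill the rest, and there are C(4,j) ways to pick which j.
By inclusion–exclusion, the number of valid placements is Σ_{j=0}^{4} (−1)^j C(4,j)·(6−j)!.
Computing: 720 − 480 + 144 − 24 + 2 = 362.

362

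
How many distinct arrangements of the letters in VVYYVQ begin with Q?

10

With the first slot taken by Q, it remains to arrange the other 5 letters (VVYYV).
Those 5 letters have V appearing 3 times and Y appearing twice, giving (5)!/(3!·2!) = 10.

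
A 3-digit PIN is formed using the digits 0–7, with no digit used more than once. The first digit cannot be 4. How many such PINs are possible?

The first digit has 8−1 = 7 choices (anything except 4).
The remaining 2 digits are filled from the other 7 symbols without repetition: 7 × 6 = 42.
Total: 7 × 42 = 294.

294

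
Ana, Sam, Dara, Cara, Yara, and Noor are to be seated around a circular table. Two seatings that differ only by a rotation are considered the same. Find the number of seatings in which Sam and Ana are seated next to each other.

48

Treat {Sam, Ana} as one unit (2 internal orders) and seat the resulting 5 units around the table: (4)! circular arrangements.
So 2 × (4)! = 2 × 24 = 48.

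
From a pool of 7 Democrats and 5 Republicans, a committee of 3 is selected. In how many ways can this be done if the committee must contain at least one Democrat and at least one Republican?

175

With no constraint there are C(12,3) = 220 possible selections.
Subtract selections that omit an entire group: no Democrats → C(5,3) = 10; no Republicans → C(7,3) = 35.
Both groups omitted at once is impossible, so 220 − 45 = 175.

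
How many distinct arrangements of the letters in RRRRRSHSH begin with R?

Fix R in the first position and arrange the remaining 8 letters.
Those 8 letters have H appearing twice, R appearing 4 times, and S appearing twice, giving (8)!/(4!·2!·2!) = 420.

420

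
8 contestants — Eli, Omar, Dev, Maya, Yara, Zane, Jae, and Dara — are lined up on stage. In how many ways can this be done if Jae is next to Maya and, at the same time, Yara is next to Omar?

Treat {Jae,Maya} as one block (2 orders) and {Yara,Omar} as another (2 orders).
That leaves 6 units to arrange: 2 × 2 × 6! = 4 × 720 = 2880.

2880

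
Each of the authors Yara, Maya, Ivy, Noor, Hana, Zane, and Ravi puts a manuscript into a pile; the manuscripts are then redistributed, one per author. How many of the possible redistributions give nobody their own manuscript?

Count assignments avoiding every fixed point. For any j of the 7 authors fixed to their own manuscript, the other 7−j can be arranged in (7−j)! ways.
By inclusion–exclusion this is Σ_{j=0}^{7} (−1)^j C(7,j)·(7−j)!.
Computing: 5040 − 5040 + 2520 − 840 + 210 − 42 + 7 − 1 = 1854.

1854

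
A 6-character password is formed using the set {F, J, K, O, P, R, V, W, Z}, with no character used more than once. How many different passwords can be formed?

60480

With no repetition, fill the 6 characters in order: 9 choices, then 8, down to 4.
That product is 9 × 8 × 7 × 6 × 5 × 4 = 60480.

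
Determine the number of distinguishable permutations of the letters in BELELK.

180

BELELK has 6 letters with E appearing twice and L appearing twice.
Dividing 6! = 720 by 2!·2! = 4 for the repeated letters gives 180.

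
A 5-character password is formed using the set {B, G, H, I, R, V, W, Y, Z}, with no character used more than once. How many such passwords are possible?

15120

This is a permutation of 5 out of 9: P(9,5) = 9!/4!.
That product is 9 × 8 × 7 × 6 × 5 = 15120.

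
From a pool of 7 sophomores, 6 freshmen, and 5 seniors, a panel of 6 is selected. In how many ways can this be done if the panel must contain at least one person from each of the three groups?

Total 6-person selections from all 18: C(18,6) = 18564.
Selections missing a whole group: no sophomores → C(11,6) = 462; no freshmen → C(12,6) = 924; no seniors → C(13,6) = 1716.
Add back selections omitting two groups (i.e. drawn from a single group): C(7,6) + C(6,6) + C(5,6) = 8.
By inclusion–exclusion: 18564 − 3102 + 8 = 15470.

15470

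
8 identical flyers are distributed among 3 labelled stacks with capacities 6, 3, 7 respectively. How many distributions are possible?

Without the upper bounds there are C(10,2) = 45 ways to split 8 among 3 stacks.
Subtract solutions that violate a single cap (substitute x_i' = x_i − (cap_i+1)): x_1 ≥ 7 gives C(3,2) = 3; x_2 ≥ 4 gives C(6,2) = 15; x_3 ≥ 8 gives C(2,2) = 1. Together 19.
No two caps can be exceeded simultaneously, so the pair terms are all 0.
By inclusion–exclusion the count is 45 − 19 + 0 = 26.

26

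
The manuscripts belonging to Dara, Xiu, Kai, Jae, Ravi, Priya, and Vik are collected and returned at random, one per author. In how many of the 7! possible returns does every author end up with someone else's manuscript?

Let Aᵢ be the assignments in which author i gets their own manuscript. We want the size of the complement of A₁∪…∪A_7.
By inclusion–exclusion this is Σ_{j=0}^{7} (−1)^j C(7,j)·(7−j)!.
Computing: 5040 − 5040 + 2520 − 840 + 210 − 42 + 7 − 1 = 1854.

1854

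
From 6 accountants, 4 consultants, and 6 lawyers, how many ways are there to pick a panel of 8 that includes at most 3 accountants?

8955

Split by how many accountants are chosen (0 through 3).
Sum: C(6,0)·C(10,8) + C(6,1)·C(10,7) + C(6,2)·C(10,6) + C(6,3)·C(10,5) = 45 + 720 + 3150 + 5040 = 8955.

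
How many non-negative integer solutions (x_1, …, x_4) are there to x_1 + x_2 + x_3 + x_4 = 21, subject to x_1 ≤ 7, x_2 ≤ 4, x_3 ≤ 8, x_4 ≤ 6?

35

By stars and bars, unrestricted non-negative solutions to x_1+…+x_4 = 21 number C(21+3,3) = 2024.
Subtract solutions that violate a single cap (substitute x_i' = x_i − (cap_i+1)): x_1 ≥ 8 gives C(16,3) = 560; x_2 ≥ 5 gives C(19,3) = 969; x_3 ≥ 9 gives C(15,3) = 455; x_4 ≥ 7 gives C(17,3) = 680. Together 2664.
Add back pairs where two caps are both exceeded: 165 + 35 + 84 + 120 + 220 + 56 = 680.
Subtract triples: 0 + 4 + 0 + 1 = 5.
By inclusion–exclusion the count is 2024 − 2664 + 680 − 5 = 35.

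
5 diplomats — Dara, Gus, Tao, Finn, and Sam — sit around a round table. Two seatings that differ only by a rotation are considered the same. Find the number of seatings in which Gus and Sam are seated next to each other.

12

Treat {Gus, Sam} as one unit (2 internal orders) and seat the resulting 4 units around the table: (3)! circular arrangements.
So 2 × (3)! = 2 × 6 = 12.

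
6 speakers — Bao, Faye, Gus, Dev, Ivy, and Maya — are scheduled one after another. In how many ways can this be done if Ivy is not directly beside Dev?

Of the 6! = 720 arrangements, those with Ivy and Dev adjacent number 2 × 5! = 240 (treat the pair as a block with 2 internal orders).
So 720 − 240 = 480 arrangements keep them apart.

480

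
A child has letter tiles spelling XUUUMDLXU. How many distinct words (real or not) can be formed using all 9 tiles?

XUUUMDLXU has 9 letters with U appearing 4 times and X appearing twice.
The number of distinct arrangements is 9!/(4!·2!) = 362880/48 = 7560.

7560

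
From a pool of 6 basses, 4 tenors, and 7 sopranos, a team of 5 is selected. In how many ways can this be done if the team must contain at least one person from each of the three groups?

With no constraint there are C(17,5) = 6188 possible selections.
Selections missing a whole group: no basses → C(11,5) = 462; no tenors → C(13,5) = 1287; no sopranos → C(10,5) = 252.
Add back selections omitting two groups (i.e. drawn from a single group): C(6,5) + C(4,5) + C(7,5) = 27.
By inclusion–exclusion: 6188 − 2001 + 27 = 4214.

4214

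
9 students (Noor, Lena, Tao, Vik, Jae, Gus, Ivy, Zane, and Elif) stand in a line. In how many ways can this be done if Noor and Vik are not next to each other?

282240

There are 9! = 362880 arrangements in all. If Noor and Vik are adjacent, merging them into one block gives 2·(8)! = 80640 arrangements.
Complementary counting: 362880 − 80640 = 282240.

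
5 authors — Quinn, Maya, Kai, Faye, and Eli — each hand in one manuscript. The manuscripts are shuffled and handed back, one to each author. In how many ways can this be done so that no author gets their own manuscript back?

This is the derangement count D_5: permutations of 5 items with no fixed point.
By inclusion–exclusion this is Σ_{j=0}^{5} (−1)^j C(5,j)·(5−j)!.
Computing: 120 − 120 + 60 − 20 + 5 − 1 = 44.

44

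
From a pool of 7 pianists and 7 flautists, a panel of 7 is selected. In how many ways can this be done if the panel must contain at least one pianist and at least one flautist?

Unrestricted: C(14,7) = 3432 ways to pick any 7 of the 14.
Selections missing a whole group: no pianists → C(7,7) = 1; no flautists → C(7,7) = 1.
Both groups omitted at once is impossible, so 3432 − 2 = 3430.

3430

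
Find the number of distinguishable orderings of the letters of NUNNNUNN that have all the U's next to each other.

7

Treat the 2 copies of U as a single block. The multiset to arrange is then {UU, N, N, N, N, N, N}, 7 items in all.
That gives (7)!/(6!) = 7 arrangements.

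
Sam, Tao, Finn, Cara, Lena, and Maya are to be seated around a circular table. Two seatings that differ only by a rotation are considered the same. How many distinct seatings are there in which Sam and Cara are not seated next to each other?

72

All circular seatings of 6 people number (5)! = 120.
Seatings with Sam beside Cara: treat them as a block with 2 internal orders, giving 2 × (4)! = 48.
Subtracting, 120 − 48 = 72.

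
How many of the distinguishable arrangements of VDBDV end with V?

12

With the last slot taken by V, it remains to arrange the other 4 letters (DBDV).
Those 4 letters have D appearing twice, giving (4)!/(2!) = 12.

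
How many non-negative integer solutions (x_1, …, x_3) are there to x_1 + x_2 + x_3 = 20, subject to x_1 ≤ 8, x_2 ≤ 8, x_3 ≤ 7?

Without the upper bounds there are C(22,2) = 231 ways to split 20 among 3 variables.
Subtract solutions that violate a single cap (substitute x_i' = x_i − (cap_i+1)): x_1 ≥ 9 gives C(13,2) = 78; x_2 ≥ 9 gives C(13,2) = 78; x_3 ≥ 8 gives C(14,2) = 91. Together 247.
Add back pairs where two caps are both exceeded: 6 + 10 + 10 = 26.
By inclusion–exclusion the count is 231 − 247 + 26 = 10.

10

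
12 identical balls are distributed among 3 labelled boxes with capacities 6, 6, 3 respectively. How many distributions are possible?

10

By stars and bars, unrestricted non-negative solutions to x_1+…+x_3 = 12 number C(12+2,2) = 91.
Subtract solutions that violate a single cap (substitute x_i' = x_i − (cap_i+1)): x_1 ≥ 7 gives C(7,2) = 21; x_2 ≥ 7 gives C(7,2) = 21; x_3 ≥ 4 gives C(10,2) = 45. Together 87.
Add back pairs where two caps are both exceeded: 0 + 3 + 3 = 6.
By inclusion–exclusion the count is 91 − 87 + 6 = 10.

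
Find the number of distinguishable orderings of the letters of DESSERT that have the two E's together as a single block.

360

Treat the 2 copies of E as a single block. The multiset to arrange is then {EE, D, R, S, S, T}, 6 items in all.
That gives (6)!/(2!) = 360 arrangements.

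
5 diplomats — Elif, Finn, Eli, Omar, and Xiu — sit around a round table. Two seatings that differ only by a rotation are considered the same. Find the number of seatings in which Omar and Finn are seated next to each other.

Glue Omar and Finn into a block (2 internal orders). Seating 4 units around a circle gives (3)! arrangements.
So 2 × (3)! = 2 × 6 = 12.

12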